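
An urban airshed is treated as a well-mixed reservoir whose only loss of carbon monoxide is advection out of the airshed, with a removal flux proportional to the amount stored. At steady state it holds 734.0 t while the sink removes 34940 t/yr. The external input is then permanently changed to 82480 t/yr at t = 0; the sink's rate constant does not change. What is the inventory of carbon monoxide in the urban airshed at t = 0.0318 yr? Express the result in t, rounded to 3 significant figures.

Residence time τ = M₀/F₀ = 0.02101 yr. The eventual steady state is M_∞ = M₀·(F₁/F₀) = 734.0 × 82480/34940 = 1732.7 t.
The anomaly ΔM(t) = M(t) − M_∞ decays as ΔM₀·e^(−t/τ) with ΔM₀ = 734.0 − 1732.7 = −998.7 t.
At t = 0.0318 yr, e^(−t/τ) = e^(−1.514) = 0.2201, so ΔM = −219.8 t and M = 1732.7 − 219.8 = 1512.9 t.

1510 t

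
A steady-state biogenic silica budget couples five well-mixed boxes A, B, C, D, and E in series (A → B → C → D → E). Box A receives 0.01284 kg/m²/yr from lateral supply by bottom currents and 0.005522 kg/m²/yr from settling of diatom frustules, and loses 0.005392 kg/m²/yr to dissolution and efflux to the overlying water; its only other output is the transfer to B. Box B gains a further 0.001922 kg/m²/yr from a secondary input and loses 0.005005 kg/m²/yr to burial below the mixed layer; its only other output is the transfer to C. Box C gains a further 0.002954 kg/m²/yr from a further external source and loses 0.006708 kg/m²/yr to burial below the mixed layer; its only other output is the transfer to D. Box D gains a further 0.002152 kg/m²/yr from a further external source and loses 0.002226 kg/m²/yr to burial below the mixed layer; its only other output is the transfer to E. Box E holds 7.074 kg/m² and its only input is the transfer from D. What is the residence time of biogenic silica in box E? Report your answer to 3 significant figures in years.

Box A: F(A→B) = (0.01284 + 0.005522) − 0.005392 = 0.012970 kg/m²/yr.
Box B: F(B→C) = (0.012970 + 0.001922) − 0.005005 = 0.0098870 kg/m²/yr.
Box C: F(C→D) = (0.0098870 + 0.002954) − 0.006708 = 0.0061330 kg/m²/yr.
Box D: F(D→E) = (0.0061330 + 0.002152) − 0.002226 = 0.0060590 kg/m²/yr.
Box E throughput = its input = 0.0060590 kg/m²/yr; τ = 7.074 / 0.0060590 = 1168 yr.

1170 yr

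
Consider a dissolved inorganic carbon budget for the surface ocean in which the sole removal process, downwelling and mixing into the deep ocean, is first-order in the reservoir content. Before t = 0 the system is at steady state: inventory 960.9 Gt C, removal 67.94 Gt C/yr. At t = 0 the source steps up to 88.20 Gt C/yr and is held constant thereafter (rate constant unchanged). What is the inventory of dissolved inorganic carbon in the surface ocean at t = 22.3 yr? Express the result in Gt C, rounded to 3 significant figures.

Residence time τ = M₀/F₀ = 14.14 yr. The eventual steady state is M_∞ = M₀·(F₁/F₀) = 960.9 × 88.20/67.94 = 1247.4 Gt C.
The anomaly ΔM(t) = M(t) − M_∞ decays as ΔM₀·e^(−t/τ) with ΔM₀ = 960.9 − 1247.4 = −286.5 Gt C.
At t = 22.3 yr, e^(−t/τ) = e^(−1.577) = 0.2067, so ΔM = −59.22 Gt C and M = 1247.4 − 59.22 = 1188.2 Gt C.

1190 Gt C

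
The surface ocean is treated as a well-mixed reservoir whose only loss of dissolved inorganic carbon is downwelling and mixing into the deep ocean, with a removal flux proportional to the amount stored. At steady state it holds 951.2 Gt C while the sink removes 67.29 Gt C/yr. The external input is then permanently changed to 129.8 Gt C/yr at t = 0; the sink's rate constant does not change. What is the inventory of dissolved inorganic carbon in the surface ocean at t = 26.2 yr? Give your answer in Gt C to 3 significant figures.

1700 Gt C

τ = M₀/F₀ = 951.2/67.29 = 14.14 yr; rate constant k = 1/τ.
New steady state M_∞ = F₁/k = F₁·τ = 129.8 × 14.14 = 1834.8 Gt C.
M(t) = M_∞ + (M₀ − M_∞)·e^(−t/τ); t/τ = 26.2/14.14 = 1.853, so e^(−t/τ) = 0.1567.
M(t) = 1834.8 − 883.6 × 0.1567 = 1696.4 Gt C.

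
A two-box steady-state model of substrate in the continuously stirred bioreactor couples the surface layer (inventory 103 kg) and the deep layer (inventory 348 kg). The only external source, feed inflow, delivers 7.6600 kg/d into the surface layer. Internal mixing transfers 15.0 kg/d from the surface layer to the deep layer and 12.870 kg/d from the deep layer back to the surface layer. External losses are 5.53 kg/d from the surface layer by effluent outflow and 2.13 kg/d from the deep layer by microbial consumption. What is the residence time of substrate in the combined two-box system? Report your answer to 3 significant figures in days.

Treat the two boxes together as one reservoir: the mixing fluxes between them are internal recycling, so τ = ΣM / Σ(external losses).
M_total = 103 + 348 = 451.00 kg.
ΣF_external_out = 5.53 + 2.13 = 7.6600 kg/d.
τ = M_total / ΣF_ext = 451.00 / 7.6600 = 58.88 d.

58.9 d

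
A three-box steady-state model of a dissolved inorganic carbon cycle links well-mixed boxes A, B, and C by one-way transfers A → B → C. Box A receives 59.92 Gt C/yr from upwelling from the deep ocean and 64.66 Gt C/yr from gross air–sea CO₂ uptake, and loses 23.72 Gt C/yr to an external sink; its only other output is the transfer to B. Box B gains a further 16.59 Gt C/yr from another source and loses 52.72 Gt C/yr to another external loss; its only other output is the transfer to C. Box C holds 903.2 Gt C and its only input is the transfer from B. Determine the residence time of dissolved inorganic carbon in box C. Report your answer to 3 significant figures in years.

14.0 yr

Box A: F(A→B) = (59.92 + 64.66) − 23.72 = 100.86 Gt C/yr.
Box B: F(B→C) = (100.86 + 16.59) − 52.72 = 64.730 Gt C/yr.
Box C throughput = its input = 64.730 Gt C/yr; τ = 903.2 / 64.730 = 13.95 yr.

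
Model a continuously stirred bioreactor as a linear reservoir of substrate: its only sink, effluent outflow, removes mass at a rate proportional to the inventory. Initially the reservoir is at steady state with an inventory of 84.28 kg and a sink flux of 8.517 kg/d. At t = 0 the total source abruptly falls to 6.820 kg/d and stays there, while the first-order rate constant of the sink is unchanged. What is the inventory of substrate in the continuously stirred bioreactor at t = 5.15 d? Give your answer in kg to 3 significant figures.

77.5 kg

τ = M₀/F₀ = 84.28/8.517 = 9.896 d; rate constant k = 1/τ.
New steady state M_∞ = F₁/k = F₁·τ = 6.820 × 9.896 = 67.487 kg.
M(t) = M_∞ + (M₀ − M_∞)·e^(−t/τ); t/τ = 5.15/9.896 = 0.5204, so e^(−t/τ) = 0.5943.
M(t) = 67.487 + 16.79 × 0.5943 = 77.467 kg.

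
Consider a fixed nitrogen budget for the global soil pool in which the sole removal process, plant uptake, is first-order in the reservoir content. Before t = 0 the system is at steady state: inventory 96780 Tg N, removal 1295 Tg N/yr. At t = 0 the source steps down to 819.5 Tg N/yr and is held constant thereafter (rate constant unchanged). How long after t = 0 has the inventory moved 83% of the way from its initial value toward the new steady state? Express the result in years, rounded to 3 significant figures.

τ = M₀/F₀ = 96780/1295 = 74.73 yr.
The remaining gap fraction is e^(−t/τ); 83% covered ⇒ e^(−t/τ) = 0.170.
t = −τ ln(0.170) = 74.73 × 1.772 = 132.4 yr.

132 yr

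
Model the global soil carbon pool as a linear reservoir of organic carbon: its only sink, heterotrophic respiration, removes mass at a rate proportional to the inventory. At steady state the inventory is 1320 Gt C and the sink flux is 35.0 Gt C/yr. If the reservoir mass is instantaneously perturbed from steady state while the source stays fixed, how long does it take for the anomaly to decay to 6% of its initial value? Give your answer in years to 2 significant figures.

For a linear reservoir the anomaly decays as exp(−t/τ) with τ = M/F = 1320/35.0 = 37.71 yr.
exp(−t/τ) = 0.06 ⇒ t = −τ ln(0.06) = 37.71 × 2.813 = 106.1 yr.

110 yr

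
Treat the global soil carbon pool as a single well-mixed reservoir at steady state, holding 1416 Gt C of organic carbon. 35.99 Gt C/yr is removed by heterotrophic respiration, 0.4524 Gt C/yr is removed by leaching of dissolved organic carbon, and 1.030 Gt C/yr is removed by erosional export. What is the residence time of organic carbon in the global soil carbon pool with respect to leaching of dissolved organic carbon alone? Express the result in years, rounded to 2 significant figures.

Residence time with respect to a single sink: τ = M / F_sink.
τ = 1416 / 0.4524 = 3130 yr.

3100 yr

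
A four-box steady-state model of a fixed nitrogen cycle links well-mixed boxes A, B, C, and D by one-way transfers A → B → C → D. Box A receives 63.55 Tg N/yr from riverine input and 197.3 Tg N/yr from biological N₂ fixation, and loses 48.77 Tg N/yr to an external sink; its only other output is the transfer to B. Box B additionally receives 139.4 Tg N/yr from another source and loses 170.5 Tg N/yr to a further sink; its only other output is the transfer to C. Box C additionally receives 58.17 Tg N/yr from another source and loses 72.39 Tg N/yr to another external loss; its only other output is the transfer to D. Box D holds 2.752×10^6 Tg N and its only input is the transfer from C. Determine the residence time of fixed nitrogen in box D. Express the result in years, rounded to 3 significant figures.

Box A: F(A→B) = (63.55 + 197.3) − 48.77 = 212.08 Tg N/yr.
Box B: F(B→C) = (212.08 + 139.4) − 170.5 = 180.98 Tg N/yr.
Box C: F(C→D) = (180.98 + 58.17) − 72.39 = 166.76 Tg N/yr.
Box D throughput = its input = 166.76 Tg N/yr; τ = 2.752×10^6 / 166.76 = 16500 yr.

16500 yr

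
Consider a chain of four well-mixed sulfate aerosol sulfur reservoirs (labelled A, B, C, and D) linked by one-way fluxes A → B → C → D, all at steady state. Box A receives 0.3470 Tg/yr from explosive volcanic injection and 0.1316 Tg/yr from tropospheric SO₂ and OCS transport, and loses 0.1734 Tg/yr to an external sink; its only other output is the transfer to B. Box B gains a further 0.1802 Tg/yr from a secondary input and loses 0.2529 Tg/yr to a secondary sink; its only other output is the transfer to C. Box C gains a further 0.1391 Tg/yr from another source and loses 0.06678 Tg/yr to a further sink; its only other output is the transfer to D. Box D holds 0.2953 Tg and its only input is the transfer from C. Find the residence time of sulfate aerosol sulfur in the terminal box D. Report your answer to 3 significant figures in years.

0.969 yr

Box A: F(A→B) = (0.3470 + 0.1316) − 0.1734 = 0.30520 Tg/yr.
Box B: F(B→C) = (0.30520 + 0.1802) − 0.2529 = 0.23250 Tg/yr.
Box C: F(C→D) = (0.23250 + 0.1391) − 0.06678 = 0.30482 Tg/yr.
Box D throughput = its input = 0.30482 Tg/yr; τ = 0.2953 / 0.30482 = 0.9688 yr.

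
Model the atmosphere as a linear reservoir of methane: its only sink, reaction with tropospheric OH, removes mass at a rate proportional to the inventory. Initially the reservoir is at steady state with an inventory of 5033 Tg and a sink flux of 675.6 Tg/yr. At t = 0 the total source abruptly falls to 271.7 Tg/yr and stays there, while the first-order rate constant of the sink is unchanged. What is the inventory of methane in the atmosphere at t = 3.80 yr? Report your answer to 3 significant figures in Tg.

3830 Tg

τ = M₀/F₀ = 5033/675.6 = 7.450 yr; rate constant k = 1/τ.
New steady state M_∞ = F₁/k = F₁·τ = 271.7 × 7.450 = 2024.1 Tg.
M(t) = M_∞ + (M₀ − M_∞)·e^(−t/τ); t/τ = 3.80/7.450 = 0.5101, so e^(−t/τ) = 0.6004.
M(t) = 2024.1 + 3009 × 0.6004 = 3830.8 Tg.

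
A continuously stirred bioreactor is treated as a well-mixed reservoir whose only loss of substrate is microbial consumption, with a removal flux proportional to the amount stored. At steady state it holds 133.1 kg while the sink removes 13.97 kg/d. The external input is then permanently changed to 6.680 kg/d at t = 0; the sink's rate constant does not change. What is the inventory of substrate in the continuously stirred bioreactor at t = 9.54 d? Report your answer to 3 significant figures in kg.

89.2 kg

τ = M₀/F₀ = 133.1/13.97 = 9.528 d; rate constant k = 1/τ.
New steady state M_∞ = F₁/k = F₁·τ = 6.680 × 9.528 = 63.644 kg.
M(t) = M_∞ + (M₀ − M_∞)·e^(−t/τ); t/τ = 9.54/9.528 = 1.001, so e^(−t/τ) = 0.3674.
M(t) = 63.644 + 69.46 × 0.3674 = 89.162 kg.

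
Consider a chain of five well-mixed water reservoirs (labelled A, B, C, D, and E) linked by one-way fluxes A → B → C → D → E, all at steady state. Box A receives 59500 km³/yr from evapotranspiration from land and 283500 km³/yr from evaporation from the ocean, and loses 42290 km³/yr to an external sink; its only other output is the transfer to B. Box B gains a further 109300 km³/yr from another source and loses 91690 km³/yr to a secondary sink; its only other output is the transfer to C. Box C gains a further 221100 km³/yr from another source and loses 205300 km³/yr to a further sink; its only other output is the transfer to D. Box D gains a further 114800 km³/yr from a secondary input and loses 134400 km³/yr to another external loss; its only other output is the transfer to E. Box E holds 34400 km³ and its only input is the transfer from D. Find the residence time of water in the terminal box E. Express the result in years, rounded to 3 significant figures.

Box A: F(A→B) = (59500 + 283500) − 42290 = 300710 km³/yr.
Box B: F(B→C) = (300710 + 109300) − 91690 = 318320 km³/yr.
Box C: F(C→D) = (318320 + 221100) − 205300 = 334120 km³/yr.
Box D: F(D→E) = (334120 + 114800) − 134400 = 314520 km³/yr.
Box E throughput = its input = 314520 km³/yr; τ = 34400 / 314520 = 0.1094 yr.

0.109 yr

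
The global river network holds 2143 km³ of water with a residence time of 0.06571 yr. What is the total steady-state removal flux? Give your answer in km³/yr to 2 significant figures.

F = M / τ = 2143 / 0.06571 = 32610 km³/yr.

33000 km³/yr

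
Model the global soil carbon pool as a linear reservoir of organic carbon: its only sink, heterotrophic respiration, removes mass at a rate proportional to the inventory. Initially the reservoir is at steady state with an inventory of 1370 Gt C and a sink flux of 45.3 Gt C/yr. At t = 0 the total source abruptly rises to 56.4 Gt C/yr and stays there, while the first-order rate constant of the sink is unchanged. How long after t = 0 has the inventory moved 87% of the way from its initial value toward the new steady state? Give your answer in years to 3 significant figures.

τ = M₀/F₀ = 1370/45.3 = 30.24 yr.
The remaining gap fraction is e^(−t/τ); 87% covered ⇒ e^(−t/τ) = 0.130.
t = −τ ln(0.130) = 30.24 × 2.040 = 61.70 yr.

61.7 yr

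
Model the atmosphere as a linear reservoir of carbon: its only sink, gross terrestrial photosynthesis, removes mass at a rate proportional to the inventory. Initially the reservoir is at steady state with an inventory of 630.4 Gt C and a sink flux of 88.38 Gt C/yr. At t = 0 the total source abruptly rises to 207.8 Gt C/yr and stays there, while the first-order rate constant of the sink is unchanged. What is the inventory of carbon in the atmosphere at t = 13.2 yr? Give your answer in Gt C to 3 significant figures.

The sink rate constant is k = F₀/M₀ = 88.38/630.4 = 0.1402 yr⁻¹.
Solving dM/dt = F₁ − kM with M(0) = M₀ gives M(t) = F₁/k + (M₀ − F₁/k)·e^(−kt).
F₁/k = 207.8/0.1402 = 1482.2 Gt C; kt = 0.1402 × 13.2 = 1.851, e^(−kt) = 0.1571.
M(13.2) = 1482.2 + (630.4 − 1482.2) × 0.1571 = 1482.2 − 133.9 = 1348.3 Gt C.

1350 Gt C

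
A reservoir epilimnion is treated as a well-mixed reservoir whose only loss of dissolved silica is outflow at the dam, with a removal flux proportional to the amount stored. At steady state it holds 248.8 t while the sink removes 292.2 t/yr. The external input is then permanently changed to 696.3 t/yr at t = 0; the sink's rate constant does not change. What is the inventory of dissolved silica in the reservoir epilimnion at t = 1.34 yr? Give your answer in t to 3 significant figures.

Residence time τ = M₀/F₀ = 0.8515 yr. The eventual steady state is M_∞ = M₀·(F₁/F₀) = 248.8 × 696.3/292.2 = 592.88 t.
The anomaly ΔM(t) = M(t) − M_∞ decays as ΔM₀·e^(−t/τ) with ΔM₀ = 248.8 − 592.88 = −344.1 t.
At t = 1.34 yr, e^(−t/τ) = e^(−1.574) = 0.2073, so ΔM = −71.32 t and M = 592.88 − 71.32 = 521.56 t.

522 t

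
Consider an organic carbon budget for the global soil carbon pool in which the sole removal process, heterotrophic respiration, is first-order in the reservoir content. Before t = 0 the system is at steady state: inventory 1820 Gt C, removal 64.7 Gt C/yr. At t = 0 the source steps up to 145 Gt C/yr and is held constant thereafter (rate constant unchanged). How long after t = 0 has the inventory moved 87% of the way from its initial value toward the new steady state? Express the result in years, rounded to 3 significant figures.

τ = M₀/F₀ = 1820/64.7 = 28.13 yr.
The remaining gap fraction is e^(−t/τ); 87% covered ⇒ e^(−t/τ) = 0.130.
t = −τ ln(0.130) = 28.13 × 2.040 = 57.39 yr.

57.4 yr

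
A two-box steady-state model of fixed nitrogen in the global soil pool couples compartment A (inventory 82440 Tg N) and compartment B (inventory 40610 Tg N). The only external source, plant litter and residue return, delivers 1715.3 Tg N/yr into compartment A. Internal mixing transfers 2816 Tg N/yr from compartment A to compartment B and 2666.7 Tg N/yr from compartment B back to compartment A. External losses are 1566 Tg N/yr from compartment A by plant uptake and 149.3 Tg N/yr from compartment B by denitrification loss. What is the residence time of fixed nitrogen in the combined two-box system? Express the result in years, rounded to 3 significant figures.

Treat the two boxes together as one reservoir: the mixing fluxes between them are internal recycling, so τ = ΣM / Σ(external losses).
M_total = 82440 + 40610 = 123050 Tg N.
ΣF_external_out = 1566 + 149.3 = 1715.3 Tg N/yr.
τ = M_total / ΣF_ext = 123050 / 1715.3 = 71.74 yr.

71.7 yr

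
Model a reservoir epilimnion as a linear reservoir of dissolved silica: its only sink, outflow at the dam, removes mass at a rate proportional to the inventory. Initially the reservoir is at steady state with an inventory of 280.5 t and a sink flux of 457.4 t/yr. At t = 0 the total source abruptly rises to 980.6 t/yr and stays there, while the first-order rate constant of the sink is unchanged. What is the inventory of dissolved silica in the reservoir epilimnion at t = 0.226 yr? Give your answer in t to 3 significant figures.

379 t

τ = M₀/F₀ = 280.5/457.4 = 0.6132 yr; rate constant k = 1/τ.
New steady state M_∞ = F₁/k = F₁·τ = 980.6 × 0.6132 = 601.35 t.
M(t) = M_∞ + (M₀ − M_∞)·e^(−t/τ); t/τ = 0.226/0.6132 = 0.3685, so e^(−t/τ) = 0.6918.
M(t) = 601.35 − 320.9 × 0.6918 = 379.40 t.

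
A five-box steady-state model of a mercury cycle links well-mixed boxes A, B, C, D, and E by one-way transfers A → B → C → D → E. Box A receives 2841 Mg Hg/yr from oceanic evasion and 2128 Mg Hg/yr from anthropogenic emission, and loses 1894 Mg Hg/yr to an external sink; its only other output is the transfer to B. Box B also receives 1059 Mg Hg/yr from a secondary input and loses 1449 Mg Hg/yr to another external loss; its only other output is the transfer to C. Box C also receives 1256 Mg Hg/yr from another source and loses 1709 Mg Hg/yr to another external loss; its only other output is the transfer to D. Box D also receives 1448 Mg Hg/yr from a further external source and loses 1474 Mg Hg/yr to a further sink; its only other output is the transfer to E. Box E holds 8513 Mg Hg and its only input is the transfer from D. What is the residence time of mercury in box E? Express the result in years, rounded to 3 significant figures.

3.86 yr

Box A: F(A→B) = (2841 + 2128) − 1894 = 3075.0 Mg Hg/yr.
Box B: F(B→C) = (3075.0 + 1059) − 1449 = 2685.0 Mg Hg/yr.
Box C: F(C→D) = (2685.0 + 1256) − 1709 = 2232.0 Mg Hg/yr.
Box D: F(D→E) = (2232.0 + 1448) − 1474 = 2206.0 Mg Hg/yr.
Box E throughput = its input = 2206.0 Mg Hg/yr; τ = 8513 / 2206.0 = 3.859 yr.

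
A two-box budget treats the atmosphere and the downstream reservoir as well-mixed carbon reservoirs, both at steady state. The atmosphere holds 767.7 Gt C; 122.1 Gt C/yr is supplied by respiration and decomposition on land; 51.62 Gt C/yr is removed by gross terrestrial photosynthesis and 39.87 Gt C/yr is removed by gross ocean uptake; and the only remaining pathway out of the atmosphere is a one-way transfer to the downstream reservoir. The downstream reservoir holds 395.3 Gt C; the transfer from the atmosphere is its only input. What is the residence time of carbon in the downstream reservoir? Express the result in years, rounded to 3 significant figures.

12.9 yr

Balance the atmosphere: ΣF_in = 122.10 Gt C/yr.
Transfer to the downstream reservoir = ΣF_in − (51.62 + 39.87) = 30.610 Gt C/yr.
At steady state the output of the downstream reservoir equals its input, 30.610 Gt C/yr.
τ = M / F = 395.3 / 30.610 = 12.91 yr.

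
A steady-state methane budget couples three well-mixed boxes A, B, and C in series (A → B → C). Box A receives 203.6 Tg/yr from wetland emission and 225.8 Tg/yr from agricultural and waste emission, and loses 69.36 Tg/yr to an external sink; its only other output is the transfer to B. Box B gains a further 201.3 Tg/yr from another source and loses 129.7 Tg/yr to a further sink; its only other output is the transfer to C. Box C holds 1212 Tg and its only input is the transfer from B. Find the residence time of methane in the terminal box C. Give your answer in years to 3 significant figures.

Box A: F(A→B) = (203.6 + 225.8) − 69.36 = 360.04 Tg/yr.
Box B: F(B→C) = (360.04 + 201.3) − 129.7 = 431.64 Tg/yr.
Box C throughput = its input = 431.64 Tg/yr; τ = 1212 / 431.64 = 2.808 yr.

2.81 yr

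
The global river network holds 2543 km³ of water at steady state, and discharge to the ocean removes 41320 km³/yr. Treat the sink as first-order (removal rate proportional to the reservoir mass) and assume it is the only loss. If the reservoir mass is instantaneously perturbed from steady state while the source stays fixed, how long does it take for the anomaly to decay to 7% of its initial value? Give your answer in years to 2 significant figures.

0.16 yr

For a linear reservoir the anomaly decays as exp(−t/τ) with τ = M/F = 2543/41320 = 0.06154 yr.
exp(−t/τ) = 0.07 ⇒ t = −τ ln(0.07) = 0.06154 × 2.659 = 0.1637 yr.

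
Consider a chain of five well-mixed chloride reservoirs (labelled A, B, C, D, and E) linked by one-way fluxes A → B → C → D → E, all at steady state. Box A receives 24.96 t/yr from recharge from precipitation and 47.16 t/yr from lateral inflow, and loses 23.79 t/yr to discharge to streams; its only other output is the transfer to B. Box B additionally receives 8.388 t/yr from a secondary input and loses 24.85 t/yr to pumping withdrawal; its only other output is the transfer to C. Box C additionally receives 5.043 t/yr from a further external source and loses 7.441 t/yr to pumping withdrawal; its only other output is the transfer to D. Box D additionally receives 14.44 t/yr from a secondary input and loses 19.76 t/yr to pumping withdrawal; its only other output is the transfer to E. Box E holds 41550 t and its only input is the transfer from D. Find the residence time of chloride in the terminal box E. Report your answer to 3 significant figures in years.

Box A: F(A→B) = (24.96 + 47.16) − 23.79 = 48.330 t/yr.
Box B: F(B→C) = (48.330 + 8.388) − 24.85 = 31.868 t/yr.
Box C: F(C→D) = (31.868 + 5.043) − 7.441 = 29.470 t/yr.
Box D: F(D→E) = (29.470 + 14.44) − 19.76 = 24.150 t/yr.
Box E throughput = its input = 24.150 t/yr; τ = 41550 / 24.150 = 1720 yr.

1720 yr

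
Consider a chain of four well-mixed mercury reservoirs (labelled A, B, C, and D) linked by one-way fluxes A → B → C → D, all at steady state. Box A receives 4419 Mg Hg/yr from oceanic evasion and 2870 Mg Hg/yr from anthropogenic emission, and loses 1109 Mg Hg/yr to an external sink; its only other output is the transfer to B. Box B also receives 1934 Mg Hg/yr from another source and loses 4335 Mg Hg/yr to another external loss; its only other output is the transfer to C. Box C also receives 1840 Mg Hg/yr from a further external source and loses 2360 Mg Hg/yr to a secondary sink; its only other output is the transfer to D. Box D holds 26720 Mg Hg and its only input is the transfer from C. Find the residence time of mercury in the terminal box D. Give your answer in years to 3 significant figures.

8.20 yr

Box A: F(A→B) = (4419 + 2870) − 1109 = 6180.0 Mg Hg/yr.
Box B: F(B→C) = (6180.0 + 1934) − 4335 = 3779.0 Mg Hg/yr.
Box C: F(C→D) = (3779.0 + 1840) − 2360 = 3259.0 Mg Hg/yr.
Box D throughput = its input = 3259.0 Mg Hg/yr; τ = 26720 / 3259.0 = 8.199 yr.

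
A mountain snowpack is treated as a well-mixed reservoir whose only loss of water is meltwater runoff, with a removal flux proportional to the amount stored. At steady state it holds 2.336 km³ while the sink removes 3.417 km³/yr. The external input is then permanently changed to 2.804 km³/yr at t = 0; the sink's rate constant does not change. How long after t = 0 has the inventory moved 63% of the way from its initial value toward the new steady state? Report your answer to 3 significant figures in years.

τ = M₀/F₀ = 2.336/3.417 = 0.6836 yr.
The remaining gap fraction is e^(−t/τ); 63% covered ⇒ e^(−t/τ) = 0.370.
t = −τ ln(0.370) = 0.6836 × 0.9943 = 0.6797 yr.

0.680 yr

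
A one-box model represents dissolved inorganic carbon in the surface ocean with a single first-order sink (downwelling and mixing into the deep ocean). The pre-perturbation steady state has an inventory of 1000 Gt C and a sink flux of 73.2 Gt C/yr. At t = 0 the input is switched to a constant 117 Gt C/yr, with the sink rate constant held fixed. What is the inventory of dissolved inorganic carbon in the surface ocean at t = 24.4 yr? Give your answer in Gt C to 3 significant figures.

The sink rate constant is k = F₀/M₀ = 73.2/1000 = 0.07320 yr⁻¹.
Solving dM/dt = F₁ − kM with M(0) = M₀ gives M(t) = F₁/k + (M₀ − F₁/k)·e^(−kt).
F₁/k = 117/0.07320 = 1598.4 Gt C; kt = 0.07320 × 24.4 = 1.786, e^(−kt) = 0.1676.
M(24.4) = 1598.4 + (1000 − 1598.4) × 0.1676 = 1598.4 − 100.3 = 1498.1 Gt C.

1500 Gt C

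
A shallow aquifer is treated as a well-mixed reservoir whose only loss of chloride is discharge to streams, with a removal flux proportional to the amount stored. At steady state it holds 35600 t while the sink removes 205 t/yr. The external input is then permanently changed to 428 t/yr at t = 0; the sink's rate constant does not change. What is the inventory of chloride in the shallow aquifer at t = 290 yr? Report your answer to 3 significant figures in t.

Residence time τ = M₀/F₀ = 173.7 yr. The eventual steady state is M_∞ = M₀·(F₁/F₀) = 35600 × 428/205 = 74326 t.
The anomaly ΔM(t) = M(t) − M_∞ decays as ΔM₀·e^(−t/τ) with ΔM₀ = 35600 − 74326 = −38730 t.
At t = 290 yr, e^(−t/τ) = e^(−1.670) = 0.1883, so ΔM = −7290 t and M = 74326 − 7290 = 67035 t.

67000 t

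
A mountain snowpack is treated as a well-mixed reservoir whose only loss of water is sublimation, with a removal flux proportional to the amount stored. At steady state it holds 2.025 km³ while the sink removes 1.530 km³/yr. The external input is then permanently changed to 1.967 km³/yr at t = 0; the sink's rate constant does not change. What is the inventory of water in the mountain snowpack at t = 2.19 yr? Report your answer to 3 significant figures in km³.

2.49 km³

The sink rate constant is k = F₀/M₀ = 1.530/2.025 = 0.7556 yr⁻¹.
Solving dM/dt = F₁ − kM with M(0) = M₀ gives M(t) = F₁/k + (M₀ − F₁/k)·e^(−kt).
F₁/k = 1.967/0.7556 = 2.6034 km³; kt = 0.7556 × 2.19 = 1.655, e^(−kt) = 0.1912.
M(2.19) = 2.6034 + (2.025 − 2.6034) × 0.1912 = 2.6034 − 0.1106 = 2.4928 km³.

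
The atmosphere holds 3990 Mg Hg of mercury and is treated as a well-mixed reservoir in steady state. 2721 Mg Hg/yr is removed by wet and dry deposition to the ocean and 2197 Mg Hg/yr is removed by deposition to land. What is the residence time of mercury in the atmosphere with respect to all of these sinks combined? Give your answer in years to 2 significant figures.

Total removal flux = 2721 + 2197 = 4918.0 Mg Hg/yr.
τ = M / ΣF_out = 3990 / 4918.0 = 0.8113 yr.

0.81 yr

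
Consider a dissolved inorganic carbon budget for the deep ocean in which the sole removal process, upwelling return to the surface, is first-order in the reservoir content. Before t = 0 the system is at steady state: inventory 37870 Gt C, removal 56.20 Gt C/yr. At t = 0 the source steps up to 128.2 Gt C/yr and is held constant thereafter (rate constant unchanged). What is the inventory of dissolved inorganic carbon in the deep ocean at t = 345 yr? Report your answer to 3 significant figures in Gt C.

τ = M₀/F₀ = 37870/56.20 = 673.8 yr; rate constant k = 1/τ.
New steady state M_∞ = F₁/k = F₁·τ = 128.2 × 673.8 = 86387 Gt C.
M(t) = M_∞ + (M₀ − M_∞)·e^(−t/τ); t/τ = 345/673.8 = 0.5120, so e^(−t/τ) = 0.5993.
M(t) = 86387 − 48520 × 0.5993 = 57311 Gt C.

57300 Gt C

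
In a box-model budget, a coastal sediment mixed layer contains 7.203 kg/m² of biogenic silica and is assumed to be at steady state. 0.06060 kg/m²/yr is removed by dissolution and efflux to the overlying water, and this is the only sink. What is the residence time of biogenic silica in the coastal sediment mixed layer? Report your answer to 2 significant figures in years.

120 yr

τ = M / F = 7.203 / 0.06060 = 118.9 yr.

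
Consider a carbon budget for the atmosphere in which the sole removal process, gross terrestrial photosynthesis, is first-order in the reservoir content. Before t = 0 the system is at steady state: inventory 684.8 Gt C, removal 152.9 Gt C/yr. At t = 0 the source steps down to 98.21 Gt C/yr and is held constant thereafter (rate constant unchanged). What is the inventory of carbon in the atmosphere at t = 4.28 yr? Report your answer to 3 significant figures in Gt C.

534 Gt C

Residence time τ = M₀/F₀ = 4.479 yr. The eventual steady state is M_∞ = M₀·(F₁/F₀) = 684.8 × 98.21/152.9 = 439.86 Gt C.
The anomaly ΔM(t) = M(t) − M_∞ decays as ΔM₀·e^(−t/τ) with ΔM₀ = 684.8 − 439.86 = 244.9 Gt C.
At t = 4.28 yr, e^(−t/τ) = e^(−0.9556) = 0.3846, so ΔM = 94.20 Gt C and M = 439.86 + 94.20 = 534.06 Gt C.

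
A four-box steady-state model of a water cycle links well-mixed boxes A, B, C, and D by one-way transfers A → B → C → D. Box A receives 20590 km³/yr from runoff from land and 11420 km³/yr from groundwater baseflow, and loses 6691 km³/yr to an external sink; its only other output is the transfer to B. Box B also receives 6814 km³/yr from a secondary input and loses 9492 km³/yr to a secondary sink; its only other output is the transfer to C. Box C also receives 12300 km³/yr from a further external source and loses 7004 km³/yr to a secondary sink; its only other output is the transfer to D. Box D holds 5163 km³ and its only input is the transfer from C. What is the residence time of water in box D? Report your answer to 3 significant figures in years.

Box A: F(A→B) = (20590 + 11420) − 6691 = 25319 km³/yr.
Box B: F(B→C) = (25319 + 6814) − 9492 = 22641 km³/yr.
Box C: F(C→D) = (22641 + 12300) − 7004 = 27937 km³/yr.
Box D throughput = its input = 27937 km³/yr; τ = 5163 / 27937 = 0.1848 yr.

0.185 yr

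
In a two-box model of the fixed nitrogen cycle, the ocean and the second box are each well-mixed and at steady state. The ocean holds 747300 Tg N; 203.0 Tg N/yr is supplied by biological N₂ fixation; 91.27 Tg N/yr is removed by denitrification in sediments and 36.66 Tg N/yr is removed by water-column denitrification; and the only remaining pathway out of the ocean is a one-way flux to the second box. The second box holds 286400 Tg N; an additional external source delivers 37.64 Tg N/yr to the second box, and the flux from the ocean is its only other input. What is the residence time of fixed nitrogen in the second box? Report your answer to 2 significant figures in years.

2500 yr

Balance the ocean: ΣF_in = 203.00 Tg N/yr.
Flux to the second box = ΣF_in − (91.27 + 36.66) = 75.070 Tg N/yr.
Total input to the second box = 75.070 + 37.64 = 112.71 Tg N/yr; at steady state this equals its total output.
τ = M / F = 286400 / 112.71 = 2541 yr.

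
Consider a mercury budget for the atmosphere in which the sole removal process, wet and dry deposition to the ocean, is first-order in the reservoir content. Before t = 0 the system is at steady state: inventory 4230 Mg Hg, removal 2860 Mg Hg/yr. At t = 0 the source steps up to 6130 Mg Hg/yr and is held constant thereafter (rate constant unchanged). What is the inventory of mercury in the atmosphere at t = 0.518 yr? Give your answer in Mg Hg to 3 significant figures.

5660 Mg Hg

Residence time τ = M₀/F₀ = 1.479 yr. The eventual steady state is M_∞ = M₀·(F₁/F₀) = 4230 × 6130/2860 = 9066.4 Mg Hg.
The anomaly ΔM(t) = M(t) − M_∞ decays as ΔM₀·e^(−t/τ) with ΔM₀ = 4230 − 9066.4 = −4836 Mg Hg.
At t = 0.518 yr, e^(−t/τ) = e^(−0.3502) = 0.7045, so ΔM = −3407 Mg Hg and M = 9066.4 − 3407 = 5659.0 Mg Hg.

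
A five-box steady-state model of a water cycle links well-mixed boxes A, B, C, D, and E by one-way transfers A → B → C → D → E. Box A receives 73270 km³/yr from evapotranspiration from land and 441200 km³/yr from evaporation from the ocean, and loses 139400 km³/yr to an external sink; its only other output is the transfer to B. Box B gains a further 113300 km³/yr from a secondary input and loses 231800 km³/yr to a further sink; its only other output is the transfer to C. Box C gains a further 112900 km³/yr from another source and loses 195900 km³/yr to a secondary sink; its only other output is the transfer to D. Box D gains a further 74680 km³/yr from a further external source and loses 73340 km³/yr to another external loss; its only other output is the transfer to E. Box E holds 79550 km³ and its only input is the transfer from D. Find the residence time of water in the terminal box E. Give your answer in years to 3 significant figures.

Box A: F(A→B) = (73270 + 441200) − 139400 = 375070 km³/yr.
Box B: F(B→C) = (375070 + 113300) − 231800 = 256570 km³/yr.
Box C: F(C→D) = (256570 + 112900) − 195900 = 173570 km³/yr.
Box D: F(D→E) = (173570 + 74680) − 73340 = 174910 km³/yr.
Box E throughput = its input = 174910 km³/yr; τ = 79550 / 174910 = 0.4548 yr.

0.455 yr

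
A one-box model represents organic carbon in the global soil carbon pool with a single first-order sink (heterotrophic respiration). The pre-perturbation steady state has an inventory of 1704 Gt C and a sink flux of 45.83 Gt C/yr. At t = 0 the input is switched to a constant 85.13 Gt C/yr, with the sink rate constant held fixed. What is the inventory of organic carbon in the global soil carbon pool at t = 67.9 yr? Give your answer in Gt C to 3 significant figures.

2930 Gt C

Residence time τ = M₀/F₀ = 37.18 yr. The eventual steady state is M_∞ = M₀·(F₁/F₀) = 1704 × 85.13/45.83 = 3165.2 Gt C.
The anomaly ΔM(t) = M(t) − M_∞ decays as ΔM₀·e^(−t/τ) with ΔM₀ = 1704 − 3165.2 = −1461 Gt C.
At t = 67.9 yr, e^(−t/τ) = e^(−1.826) = 0.1610, so ΔM = −235.3 Gt C and M = 3165.2 − 235.3 = 2929.9 Gt C.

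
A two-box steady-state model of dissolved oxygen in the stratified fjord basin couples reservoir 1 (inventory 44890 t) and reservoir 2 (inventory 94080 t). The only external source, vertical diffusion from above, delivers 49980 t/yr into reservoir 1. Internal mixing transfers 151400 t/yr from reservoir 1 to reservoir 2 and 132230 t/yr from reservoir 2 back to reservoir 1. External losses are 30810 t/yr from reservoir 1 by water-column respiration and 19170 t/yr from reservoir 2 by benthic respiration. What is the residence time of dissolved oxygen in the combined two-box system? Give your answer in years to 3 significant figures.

Treat the two boxes together as one reservoir: the mixing fluxes between them are internal recycling, so τ = ΣM / Σ(external losses).
M_total = 44890 + 94080 = 138970 t.
ΣF_external_out = 30810 + 19170 = 49980 t/yr.
τ = M_total / ΣF_ext = 138970 / 49980 = 2.781 yr.

2.78 yr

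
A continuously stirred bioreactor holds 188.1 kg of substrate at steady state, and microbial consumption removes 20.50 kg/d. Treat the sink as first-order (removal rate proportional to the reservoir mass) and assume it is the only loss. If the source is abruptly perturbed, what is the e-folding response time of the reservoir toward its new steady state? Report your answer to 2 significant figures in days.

For a linear reservoir the response time equals the residence time τ = M/F.
τ = 188.1 / 20.50 = 9.176 d.

9.2 d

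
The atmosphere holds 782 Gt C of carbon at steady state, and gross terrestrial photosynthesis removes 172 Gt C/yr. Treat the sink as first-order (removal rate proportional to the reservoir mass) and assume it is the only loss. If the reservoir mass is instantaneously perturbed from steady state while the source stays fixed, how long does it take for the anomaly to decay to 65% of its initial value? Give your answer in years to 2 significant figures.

For a linear reservoir the anomaly decays as exp(−t/τ) with τ = M/F = 782/172 = 4.547 yr.
exp(−t/τ) = 0.65 ⇒ t = −τ ln(0.65) = 4.547 × 0.4308 = 1.959 yr.

2.0 yr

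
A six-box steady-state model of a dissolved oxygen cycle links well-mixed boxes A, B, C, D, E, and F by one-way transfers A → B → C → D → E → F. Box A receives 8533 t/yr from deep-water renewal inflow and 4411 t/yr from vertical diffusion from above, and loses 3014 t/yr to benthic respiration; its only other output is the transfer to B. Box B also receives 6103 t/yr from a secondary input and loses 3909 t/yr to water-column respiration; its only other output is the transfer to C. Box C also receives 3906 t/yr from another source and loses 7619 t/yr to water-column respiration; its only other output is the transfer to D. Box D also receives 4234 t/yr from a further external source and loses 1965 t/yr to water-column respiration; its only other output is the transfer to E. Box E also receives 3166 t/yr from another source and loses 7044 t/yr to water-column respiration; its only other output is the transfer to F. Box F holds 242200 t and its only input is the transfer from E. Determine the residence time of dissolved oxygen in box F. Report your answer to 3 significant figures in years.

35.6 yr

Box A: F(A→B) = (8533 + 4411) − 3014 = 9930.0 t/yr.
Box B: F(B→C) = (9930.0 + 6103) − 3909 = 12124 t/yr.
Box C: F(C→D) = (12124 + 3906) − 7619 = 8411.0 t/yr.
Box D: F(D→E) = (8411.0 + 4234) − 1965 = 10680 t/yr.
Box E: F(E→F) = (10680 + 3166) − 7044 = 6802.0 t/yr.
Box F throughput = its input = 6802.0 t/yr; τ = 242200 / 6802.0 = 35.61 yr.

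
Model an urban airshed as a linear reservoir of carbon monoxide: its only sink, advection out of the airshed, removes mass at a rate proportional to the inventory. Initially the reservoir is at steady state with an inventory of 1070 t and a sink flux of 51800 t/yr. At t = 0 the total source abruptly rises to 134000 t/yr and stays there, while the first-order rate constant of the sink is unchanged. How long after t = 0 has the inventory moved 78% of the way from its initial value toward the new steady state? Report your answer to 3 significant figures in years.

0.0313 yr

τ = M₀/F₀ = 1070/51800 = 0.02066 yr.
The remaining gap fraction is e^(−t/τ); 78% covered ⇒ e^(−t/τ) = 0.220.
t = −τ ln(0.220) = 0.02066 × 1.514 = 0.03128 yr.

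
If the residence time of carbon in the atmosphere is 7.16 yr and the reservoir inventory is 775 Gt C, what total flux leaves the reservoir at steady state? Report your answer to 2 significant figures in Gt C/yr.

110 Gt C/yr

F = M / τ = 775 / 7.16 = 108.2 Gt C/yr.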